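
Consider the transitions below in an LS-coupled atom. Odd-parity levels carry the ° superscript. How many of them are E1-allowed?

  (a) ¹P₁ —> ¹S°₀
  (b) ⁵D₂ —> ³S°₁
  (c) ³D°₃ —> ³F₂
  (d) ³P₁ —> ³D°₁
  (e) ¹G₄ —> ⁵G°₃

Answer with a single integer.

3

(a) allowed
(b) forbidden (ΔS, ΔL fail)
(c) allowed
(d) allowed
(e) forbidden (ΔS fails)
Total allowed: 3 of 5.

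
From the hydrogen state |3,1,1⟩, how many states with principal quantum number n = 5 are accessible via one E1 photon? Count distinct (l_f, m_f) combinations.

4

E1 requires Δl = ±1, so l_f ∈ {0, 2}; with 0 ≤ l_f ≤ n_f−1 = 4, the allowed l_f values are {0, 2}.
For l_f = 0: m_f ∈ {m_i−1, m_i, m_i+1} ∩ [−0, 0] = {0} → 1 state.
For l_f = 2: m_f ∈ {m_i−1, m_i, m_i+1} ∩ [−2, 2] = {0, 1, 2} → 3 states.
Total: 4.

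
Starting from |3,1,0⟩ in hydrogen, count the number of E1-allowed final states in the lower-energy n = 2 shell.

1

E1 requires Δl = ±1, so l_f ∈ {0, 2}; with 0 ≤ l_f ≤ n_f−1 = 1, the allowed l_f values are {0}.
For l_f = 0: m_f ∈ {m_i−1, m_i, m_i+1} ∩ [−0, 0] = {0} → 1 state.
Total: 1.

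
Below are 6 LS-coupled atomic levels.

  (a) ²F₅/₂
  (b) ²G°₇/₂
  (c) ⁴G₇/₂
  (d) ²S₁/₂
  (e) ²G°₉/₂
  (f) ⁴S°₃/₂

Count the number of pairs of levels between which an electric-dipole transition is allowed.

(a)–(b): allowed.
(a)–(c): forbidden (parity, ΔS).
(a)–(d): forbidden (parity, ΔL, ΔJ).
(a)–(e): forbidden (ΔJ).
(a)–(f): forbidden (ΔS, ΔL).
(b)–(c): forbidden (ΔS).
(b)–(d): forbidden (ΔL, ΔJ).
(b)–(e): forbidden (parity).
(b)–(f): forbidden (parity, ΔS, ΔL, ΔJ).
(c)–(d): forbidden (parity, ΔS, ΔL, ΔJ).
(c)–(e): forbidden (ΔS).
(c)–(f): forbidden (ΔL, ΔJ).
(d)–(e): forbidden (ΔL, ΔJ).
(d)–(f): forbidden (ΔS, ΔL).
(e)–(f): forbidden (parity, ΔS, ΔL, ΔJ).
Allowed pairs: 1 of 15.

1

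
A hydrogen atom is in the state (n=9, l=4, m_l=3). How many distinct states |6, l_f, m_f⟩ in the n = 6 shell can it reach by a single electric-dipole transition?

5

E1 requires Δl = ±1, so l_f ∈ {3, 5}; with 0 ≤ l_f ≤ n_f−1 = 5, the allowed l_f values are {3, 5}.
For l_f = 3: m_f ∈ {m_i−1, m_i, m_i+1} ∩ [−3, 3] = {2, 3} → 2 states.
For l_f = 5: m_f ∈ {m_i−1, m_i, m_i+1} ∩ [−5, 5] = {2, 3, 4} → 3 states.
Total: 5.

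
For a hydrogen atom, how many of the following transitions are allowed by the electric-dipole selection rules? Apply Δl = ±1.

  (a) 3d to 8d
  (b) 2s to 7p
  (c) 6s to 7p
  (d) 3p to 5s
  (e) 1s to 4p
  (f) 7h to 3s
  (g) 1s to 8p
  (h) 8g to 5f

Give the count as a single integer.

(a) forbidden — Δl = +0 (E1 requires Δl = ±1)
(b) allowed
(c) allowed
(d) allowed
(e) allowed
(f) forbidden — Δl = -5 (E1 requires Δl = ±1)
(g) allowed
(h) allowed
Total allowed: 6 of 8.

6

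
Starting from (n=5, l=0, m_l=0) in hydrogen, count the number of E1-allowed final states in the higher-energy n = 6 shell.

3

E1 requires Δl = ±1, so l_f ∈ {-1, 1}; with 0 ≤ l_f ≤ n_f−1 = 5, the allowed l_f values are {1}.
For l_f = 1: m_f ∈ {m_i−1, m_i, m_i+1} ∩ [−1, 1] = {-1, 0, 1} → 3 states.
Total: 3.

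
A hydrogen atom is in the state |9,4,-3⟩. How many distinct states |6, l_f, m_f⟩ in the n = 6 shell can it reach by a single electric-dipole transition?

E1 requires Δl = ±1, so l_f ∈ {3, 5}; with 0 ≤ l_f ≤ n_f−1 = 5, the allowed l_f values are {3, 5}.
For l_f = 3: m_f ∈ {m_i−1, m_i, m_i+1} ∩ [−3, 3] = {-3, -2} → 2 states.
For l_f = 5: m_f ∈ {m_i−1, m_i, m_i+1} ∩ [−5, 5] = {-4, -3, -2} → 3 states.
Total: 5.

5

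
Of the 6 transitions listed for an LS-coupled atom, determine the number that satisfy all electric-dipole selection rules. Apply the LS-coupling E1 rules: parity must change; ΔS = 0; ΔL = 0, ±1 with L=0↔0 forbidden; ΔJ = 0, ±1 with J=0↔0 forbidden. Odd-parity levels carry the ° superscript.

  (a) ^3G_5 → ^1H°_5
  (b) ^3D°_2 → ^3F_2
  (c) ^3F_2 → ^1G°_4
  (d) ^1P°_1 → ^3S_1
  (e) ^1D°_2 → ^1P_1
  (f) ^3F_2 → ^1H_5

2

(a) forbidden (ΔS fails)
(b) allowed
(c) forbidden (ΔS, ΔJ fail)
(d) forbidden (ΔS fails)
(e) allowed
(f) forbidden (parity, ΔS, ΔL, ΔJ fail)
Total allowed: 2 of 6.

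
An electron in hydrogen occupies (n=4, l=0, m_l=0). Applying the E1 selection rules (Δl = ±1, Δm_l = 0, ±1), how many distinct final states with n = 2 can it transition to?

3

E1 requires Δl = ±1, so l_f ∈ {-1, 1}; with 0 ≤ l_f ≤ n_f−1 = 1, the allowed l_f values are {1}.
For l_f = 1: m_f ∈ {m_i−1, m_i, m_i+1} ∩ [−1, 1] = {-1, 0, 1} → 3 states.
Total: 3.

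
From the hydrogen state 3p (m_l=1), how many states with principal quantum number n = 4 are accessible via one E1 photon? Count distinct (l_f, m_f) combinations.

E1 requires Δl = ±1, so l_f ∈ {0, 2}; with 0 ≤ l_f ≤ n_f−1 = 3, the allowed l_f values are {0, 2}.
For l_f = 0: m_f ∈ {m_i−1, m_i, m_i+1} ∩ [−0, 0] = {0} → 1 state.
For l_f = 2: m_f ∈ {m_i−1, m_i, m_i+1} ∩ [−2, 2] = {0, 1, 2} → 3 states.
Total: 4.

4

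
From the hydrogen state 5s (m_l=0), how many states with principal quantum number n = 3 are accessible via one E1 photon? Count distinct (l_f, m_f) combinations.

E1 requires Δl = ±1, so l_f ∈ {-1, 1}; with 0 ≤ l_f ≤ n_f−1 = 2, the allowed l_f values are {1}.
For l_f = 1: m_f ∈ {m_i−1, m_i, m_i+1} ∩ [−1, 1] = {-1, 0, 1} → 3 states.
Total: 3.

3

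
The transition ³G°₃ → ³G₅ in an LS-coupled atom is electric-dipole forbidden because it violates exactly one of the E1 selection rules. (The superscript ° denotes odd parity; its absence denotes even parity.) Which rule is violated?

Parity must change: odd → even — satisfied.
ΔS = 0: S: 1 → 1 — satisfied.
ΔL = 0, ±1 (not L=0↔0): L: 4 → 4, ΔL = +0 — satisfied.
ΔJ = 0, ±1 (not J=0↔0): J: 3 → 5, ΔJ = +2 — violated.

the ΔJ = 0, ±1 rule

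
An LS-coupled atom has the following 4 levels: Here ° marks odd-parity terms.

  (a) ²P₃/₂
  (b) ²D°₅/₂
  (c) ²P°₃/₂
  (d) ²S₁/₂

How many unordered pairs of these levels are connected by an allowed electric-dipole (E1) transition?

(a)–(b): allowed.
(a)–(c): allowed.
(a)–(d): forbidden (parity).
(b)–(c): forbidden (parity).
(b)–(d): forbidden (ΔL, ΔJ).
(c)–(d): allowed.
Allowed pairs: 3 of 6.

3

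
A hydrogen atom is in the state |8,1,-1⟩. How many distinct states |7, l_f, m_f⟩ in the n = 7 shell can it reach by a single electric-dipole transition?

4

E1 requires Δl = ±1, so l_f ∈ {0, 2}; with 0 ≤ l_f ≤ n_f−1 = 6, the allowed l_f values are {0, 2}.
For l_f = 0: m_f ∈ {m_i−1, m_i, m_i+1} ∩ [−0, 0] = {0} → 1 state.
For l_f = 2: m_f ∈ {m_i−1, m_i, m_i+1} ∩ [−2, 2] = {-2, -1, 0} → 3 states.
Total: 4.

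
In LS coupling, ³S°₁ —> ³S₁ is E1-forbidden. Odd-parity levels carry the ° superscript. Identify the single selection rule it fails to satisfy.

Parity must change: odd → even — passes.
ΔS = 0: S: 1 → 1 — passes.
ΔL = 0, ±1 (not L=0↔0): L: 0 → 0, ΔL = +0 — fails.
ΔJ = 0, ±1 (not J=0↔0): J: 1 → 1, ΔJ = +0 — passes.

the L=0 ↔ L=0 exclusion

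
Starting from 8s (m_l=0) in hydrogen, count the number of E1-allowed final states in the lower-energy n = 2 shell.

E1 requires Δl = ±1, so l_f ∈ {-1, 1}; with 0 ≤ l_f ≤ n_f−1 = 1, the allowed l_f values are {1}.
For l_f = 1: m_f ∈ {m_i−1, m_i, m_i+1} ∩ [−1, 1] = {-1, 0, 1} → 3 states.
Total: 3.

3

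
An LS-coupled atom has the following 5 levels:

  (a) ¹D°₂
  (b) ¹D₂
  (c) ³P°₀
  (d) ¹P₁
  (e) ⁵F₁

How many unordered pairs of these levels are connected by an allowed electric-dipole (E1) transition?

(a)–(b): allowed.
(a)–(c): forbidden (parity, ΔS, ΔJ).
(a)–(d): allowed.
(a)–(e): forbidden (ΔS).
(b)–(c): forbidden (ΔS, ΔJ).
(b)–(d): forbidden (parity).
(b)–(e): forbidden (parity, ΔS).
(c)–(d): forbidden (ΔS).
(c)–(e): forbidden (ΔS, ΔL).
(d)–(e): forbidden (parity, ΔS, ΔL).
Allowed pairs: 2 of 10.

2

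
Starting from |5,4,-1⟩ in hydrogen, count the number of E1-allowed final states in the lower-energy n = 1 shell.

E1 requires l_f ∈ {3, 5}, but neither lies in [0, 0], so no final state is reachable.
Total: 0.

0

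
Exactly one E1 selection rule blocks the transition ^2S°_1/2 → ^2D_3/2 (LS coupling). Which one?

the ΔL = 0, ±1 rule

Initial level: S=1/2, L=0, J=1/2, parity odd. Final level: S=1/2, L=2, J=3/2, parity even.
Parity must change: odd → even — satisfied.
ΔS = 0: S: 1/2 → 1/2 — satisfied.
ΔL = 0, ±1 (not L=0↔0): L: 0 → 2, ΔL = +2 — violated.
ΔJ = 0, ±1 (not J=0↔0): J: 1/2 → 3/2, ΔJ = +1 — satisfied.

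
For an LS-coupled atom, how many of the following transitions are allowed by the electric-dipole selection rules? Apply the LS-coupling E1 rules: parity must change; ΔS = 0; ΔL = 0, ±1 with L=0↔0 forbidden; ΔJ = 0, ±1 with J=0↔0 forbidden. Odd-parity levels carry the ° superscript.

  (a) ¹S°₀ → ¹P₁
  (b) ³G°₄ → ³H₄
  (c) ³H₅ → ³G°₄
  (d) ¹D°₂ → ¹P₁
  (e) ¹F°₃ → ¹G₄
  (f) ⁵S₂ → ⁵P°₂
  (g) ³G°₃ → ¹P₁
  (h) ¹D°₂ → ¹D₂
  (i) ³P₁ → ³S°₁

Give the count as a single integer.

(a) allowed
(b) allowed
(c) allowed
(d) allowed
(e) allowed
(f) allowed
(g) forbidden (ΔS, ΔL, ΔJ fail)
(h) allowed
(i) allowed
Total allowed: 8 of 9.

8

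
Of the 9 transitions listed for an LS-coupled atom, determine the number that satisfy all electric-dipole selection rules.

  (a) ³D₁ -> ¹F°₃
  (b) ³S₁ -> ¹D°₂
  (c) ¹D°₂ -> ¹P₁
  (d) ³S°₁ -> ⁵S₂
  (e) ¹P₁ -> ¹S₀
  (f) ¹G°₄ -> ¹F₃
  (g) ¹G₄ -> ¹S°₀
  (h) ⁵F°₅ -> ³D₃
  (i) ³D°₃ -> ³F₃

(a) forbidden (ΔS, ΔJ fail)
(b) forbidden (ΔS, ΔL fail)
(c) allowed
(d) forbidden (ΔS, ΔL fail)
(e) forbidden (parity fails)
(f) allowed
(g) forbidden (ΔL, ΔJ fail)
(h) forbidden (ΔS, ΔJ fail)
(i) allowed
Total allowed: 3 of 9.

3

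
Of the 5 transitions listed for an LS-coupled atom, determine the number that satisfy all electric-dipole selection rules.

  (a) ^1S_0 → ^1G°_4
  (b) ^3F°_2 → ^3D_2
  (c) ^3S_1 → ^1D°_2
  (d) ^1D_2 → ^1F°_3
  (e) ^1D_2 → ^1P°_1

(a) forbidden (ΔL, ΔJ fail)
(b) allowed
(c) forbidden (ΔS, ΔL fail)
(d) allowed
(e) allowed
Total allowed: 3 of 5.

3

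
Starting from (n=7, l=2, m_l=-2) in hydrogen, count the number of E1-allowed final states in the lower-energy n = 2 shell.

1

E1 requires Δl = ±1, so l_f ∈ {1, 3}; with 0 ≤ l_f ≤ n_f−1 = 1, the allowed l_f values are {1}.
For l_f = 1: m_f ∈ {m_i−1, m_i, m_i+1} ∩ [−1, 1] = {-1} → 1 state.
Total: 1.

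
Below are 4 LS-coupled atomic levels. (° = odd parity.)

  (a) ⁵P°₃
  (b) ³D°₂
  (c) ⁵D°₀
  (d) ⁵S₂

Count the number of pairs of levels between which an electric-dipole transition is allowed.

(a)–(b): forbidden (parity, ΔS).
(a)–(c): forbidden (parity, ΔJ).
(a)–(d): allowed.
(b)–(c): forbidden (parity, ΔS, ΔJ).
(b)–(d): forbidden (ΔS, ΔL).
(c)–(d): forbidden (ΔL, ΔJ).
Allowed pairs: 1 of 6.

1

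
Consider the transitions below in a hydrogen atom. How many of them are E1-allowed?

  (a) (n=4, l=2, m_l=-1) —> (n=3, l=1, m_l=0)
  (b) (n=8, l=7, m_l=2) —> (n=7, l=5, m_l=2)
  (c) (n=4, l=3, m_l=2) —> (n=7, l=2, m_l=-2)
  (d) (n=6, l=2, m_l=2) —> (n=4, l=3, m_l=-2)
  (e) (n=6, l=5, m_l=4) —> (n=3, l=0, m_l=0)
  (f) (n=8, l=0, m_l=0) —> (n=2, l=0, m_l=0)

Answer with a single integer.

(a) allowed
(b) forbidden — Δl = -2 (E1 requires Δl = ±1)
(c) forbidden — Δm_l = -4 (E1 requires Δm_l = 0, ±1)
(d) forbidden — Δm_l = -4 (E1 requires Δm_l = 0, ±1)
(e) forbidden — Δl = -5 (E1 requires Δl = ±1); Δm_l = -4 (E1 requires Δm_l = 0, ±1)
(f) forbidden — Δl = +0 (E1 requires Δl = ±1)
Total allowed: 1 of 6.

1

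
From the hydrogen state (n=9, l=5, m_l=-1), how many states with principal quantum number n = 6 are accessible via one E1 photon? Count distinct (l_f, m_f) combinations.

3

E1 requires Δl = ±1, so l_f ∈ {4, 6}; with 0 ≤ l_f ≤ n_f−1 = 5, the allowed l_f values are {4}.
For l_f = 4: m_f ∈ {m_i−1, m_i, m_i+1} ∩ [−4, 4] = {-2, -1, 0} → 3 states.
Total: 3.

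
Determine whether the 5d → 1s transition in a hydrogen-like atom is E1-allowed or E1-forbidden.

Initial l = 2, final l = 0, so Δl = -2. E1 requires Δl = ±1: violated.
The transition is electric-dipole forbidden.

forbidden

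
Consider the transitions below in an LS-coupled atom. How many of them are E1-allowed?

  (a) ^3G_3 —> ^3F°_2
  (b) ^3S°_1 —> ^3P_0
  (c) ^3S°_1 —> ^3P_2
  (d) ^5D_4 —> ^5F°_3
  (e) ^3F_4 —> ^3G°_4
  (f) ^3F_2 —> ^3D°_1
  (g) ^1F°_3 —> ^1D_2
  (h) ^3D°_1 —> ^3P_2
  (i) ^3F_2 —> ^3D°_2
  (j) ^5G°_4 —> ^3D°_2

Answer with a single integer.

9

(a) allowed
(b) allowed
(c) allowed
(d) allowed
(e) allowed
(f) allowed
(g) allowed
(h) allowed
(i) allowed
(j) forbidden (parity, ΔS, ΔL, ΔJ fail)
Total allowed: 9 of 10.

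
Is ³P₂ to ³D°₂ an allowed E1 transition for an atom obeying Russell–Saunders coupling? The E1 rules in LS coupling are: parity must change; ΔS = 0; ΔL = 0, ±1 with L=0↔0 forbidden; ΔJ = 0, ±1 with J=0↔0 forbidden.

allowed

Initial level: S=1, L=1, J=2, parity even. Final level: S=1, L=2, J=2, parity odd.
ΔL = 0, ±1 (not L=0↔0): L: 1 → 2, ΔL = +1 — passes.
ΔS = 0: S: 1 → 1 — passes.
ΔJ = 0, ±1 (not J=0↔0): J: 2 → 2, ΔJ = +0 — passes.
Parity must change: even → odd — passes.
All four E1 rules are satisfied.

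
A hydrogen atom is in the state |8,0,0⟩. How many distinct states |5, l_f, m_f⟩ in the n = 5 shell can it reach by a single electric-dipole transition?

3

E1 requires Δl = ±1, so l_f ∈ {-1, 1}; with 0 ≤ l_f ≤ n_f−1 = 4, the allowed l_f values are {1}.
For l_f = 1: m_f ∈ {m_i−1, m_i, m_i+1} ∩ [−1, 1] = {-1, 0, 1} → 3 states.
Total: 3.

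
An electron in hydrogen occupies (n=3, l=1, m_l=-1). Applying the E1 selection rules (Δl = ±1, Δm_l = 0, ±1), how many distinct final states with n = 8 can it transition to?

E1 requires Δl = ±1, so l_f ∈ {0, 2}; with 0 ≤ l_f ≤ n_f−1 = 7, the allowed l_f values are {0, 2}.
For l_f = 0: m_f ∈ {m_i−1, m_i, m_i+1} ∩ [−0, 0] = {0} → 1 state.
For l_f = 2: m_f ∈ {m_i−1, m_i, m_i+1} ∩ [−2, 2] = {-2, -1, 0} → 3 states.
Total: 4.

4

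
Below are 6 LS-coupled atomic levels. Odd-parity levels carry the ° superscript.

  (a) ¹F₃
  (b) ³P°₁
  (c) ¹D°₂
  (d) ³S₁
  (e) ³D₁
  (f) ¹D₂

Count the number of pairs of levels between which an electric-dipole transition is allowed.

4

(a)–(b): forbidden (ΔS, ΔL, ΔJ).
(a)–(c): allowed.
(a)–(d): forbidden (parity, ΔS, ΔL, ΔJ).
(a)–(e): forbidden (parity, ΔS, ΔJ).
(a)–(f): forbidden (parity).
(b)–(c): forbidden (parity, ΔS).
(b)–(d): allowed.
(b)–(e): allowed.
(b)–(f): forbidden (ΔS).
(c)–(d): forbidden (ΔS, ΔL).
(c)–(e): forbidden (ΔS).
(c)–(f): allowed.
(d)–(e): forbidden (parity, ΔL).
(d)–(f): forbidden (parity, ΔS, ΔL).
(e)–(f): forbidden (parity, ΔS).
Allowed pairs: 4 of 15.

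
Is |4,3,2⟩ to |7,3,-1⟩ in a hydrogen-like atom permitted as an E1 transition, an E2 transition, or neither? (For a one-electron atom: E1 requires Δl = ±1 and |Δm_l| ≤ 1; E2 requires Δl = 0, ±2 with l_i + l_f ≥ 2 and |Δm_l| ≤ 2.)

Δl = 3 − 3 = +0; l_i + l_f = 6.
Δm_l = -3.
E1 (Δl = ±1, |Δm_l| ≤ 1): not satisfied.
E2 (Δl = 0,±2, l_i+l_f ≥ 2, |Δm_l| ≤ 2): not satisfied.

neither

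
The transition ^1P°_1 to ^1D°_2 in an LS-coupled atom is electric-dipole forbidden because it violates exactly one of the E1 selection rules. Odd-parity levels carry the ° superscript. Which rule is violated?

Reading off the term symbols: S 0→0, L 1→2, J 1→2, parity odd→odd.
Parity must change: odd → odd — ✗.
ΔS = 0: S: 0 → 0 — ✓.
ΔL = 0, ±1 (not L=0↔0): L: 1 → 2, ΔL = +1 — ✓.
ΔJ = 0, ±1 (not J=0↔0): J: 1 → 2, ΔJ = +1 — ✓.

parity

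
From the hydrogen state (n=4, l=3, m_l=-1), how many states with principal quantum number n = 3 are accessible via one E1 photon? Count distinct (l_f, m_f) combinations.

E1 requires Δl = ±1, so l_f ∈ {2, 4}; with 0 ≤ l_f ≤ n_f−1 = 2, the allowed l_f values are {2}.
For l_f = 2: m_f ∈ {m_i−1, m_i, m_i+1} ∩ [−2, 2] = {-2, -1, 0} → 3 states.
Total: 3.

3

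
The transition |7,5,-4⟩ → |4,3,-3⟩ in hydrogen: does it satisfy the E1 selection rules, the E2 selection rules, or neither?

Δl = 3 − 5 = -2; l_i + l_f = 8.
Δm_l = +1.
E1 (Δl = ±1, |Δm_l| ≤ 1): not satisfied.
E2 (Δl = 0,±2, l_i+l_f ≥ 2, |Δm_l| ≤ 2): satisfied.

E2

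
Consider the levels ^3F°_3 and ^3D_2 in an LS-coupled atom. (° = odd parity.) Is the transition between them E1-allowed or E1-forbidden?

Parity must change: odd → even — passes.
ΔS = 0: S: 1 → 1 — passes.
ΔL = 0, ±1 (not L=0↔0): L: 3 → 2, ΔL = -1 — passes.
ΔJ = 0, ±1 (not J=0↔0): J: 3 → 2, ΔJ = -1 — passes.
All four E1 rules are satisfied.

allowed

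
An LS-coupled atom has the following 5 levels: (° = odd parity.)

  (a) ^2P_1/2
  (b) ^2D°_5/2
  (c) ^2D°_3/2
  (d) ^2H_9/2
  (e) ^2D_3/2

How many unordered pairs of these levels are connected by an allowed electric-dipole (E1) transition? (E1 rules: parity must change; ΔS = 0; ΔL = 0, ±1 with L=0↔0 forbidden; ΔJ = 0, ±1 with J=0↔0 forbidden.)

(a)–(b): forbidden (ΔJ).
(a)–(c): allowed.
(a)–(d): forbidden (parity, ΔL, ΔJ).
(a)–(e): forbidden (parity).
(b)–(c): forbidden (parity).
(b)–(d): forbidden (ΔL, ΔJ).
(b)–(e): allowed.
(c)–(d): forbidden (ΔL, ΔJ).
(c)–(e): allowed.
(d)–(e): forbidden (parity, ΔL, ΔJ).
Allowed pairs: 3 of 10.

3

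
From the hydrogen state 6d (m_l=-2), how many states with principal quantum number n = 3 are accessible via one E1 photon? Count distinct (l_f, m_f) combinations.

E1 requires Δl = ±1, so l_f ∈ {1, 3}; with 0 ≤ l_f ≤ n_f−1 = 2, the allowed l_f values are {1}.
For l_f = 1: m_f ∈ {m_i−1, m_i, m_i+1} ∩ [−1, 1] = {-1} → 1 state.
Total: 1.

1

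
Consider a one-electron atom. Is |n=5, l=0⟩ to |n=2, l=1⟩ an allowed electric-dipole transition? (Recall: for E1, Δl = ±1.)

Initial l = 0, final l = 1, so Δl = +1. E1 requires Δl = ±1: ✓.
All E1 selection rules are satisfied.

allowed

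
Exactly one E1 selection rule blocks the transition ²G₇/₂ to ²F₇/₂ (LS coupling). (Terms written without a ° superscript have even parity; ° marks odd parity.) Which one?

ΔJ = 0, ±1 (not J=0↔0): J: 7/2 → 7/2, ΔJ = +0 — ok.
ΔL = 0, ±1 (not L=0↔0): L: 4 → 3, ΔL = -1 — ok.
ΔS = 0: S: 1/2 → 1/2 — ok.
Parity must change: even → even — fails.

parity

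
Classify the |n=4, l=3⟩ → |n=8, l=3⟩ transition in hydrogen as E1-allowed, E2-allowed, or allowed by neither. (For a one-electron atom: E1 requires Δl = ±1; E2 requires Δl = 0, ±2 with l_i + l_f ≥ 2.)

E2

Δl = 3 − 3 = +0; l_i + l_f = 6.
E1 (Δl = ±1): not satisfied.
E2 (Δl = 0,±2, l_i+l_f ≥ 2): satisfied.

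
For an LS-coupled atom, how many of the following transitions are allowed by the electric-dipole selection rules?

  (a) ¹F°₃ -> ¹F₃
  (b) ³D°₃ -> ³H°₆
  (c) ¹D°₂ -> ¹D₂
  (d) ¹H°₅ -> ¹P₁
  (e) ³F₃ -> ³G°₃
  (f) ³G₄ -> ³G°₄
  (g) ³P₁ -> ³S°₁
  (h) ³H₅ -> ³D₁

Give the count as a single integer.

(a) allowed
(b) forbidden (parity, ΔL, ΔJ fail)
(c) allowed
(d) forbidden (ΔL, ΔJ fail)
(e) allowed
(f) allowed
(g) allowed
(h) forbidden (parity, ΔL, ΔJ fail)
Total allowed: 5 of 8.

5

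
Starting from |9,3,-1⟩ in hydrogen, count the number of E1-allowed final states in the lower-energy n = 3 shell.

E1 requires Δl = ±1, so l_f ∈ {2, 4}; with 0 ≤ l_f ≤ n_f−1 = 2, the allowed l_f values are {2}.
For l_f = 2: m_f ∈ {m_i−1, m_i, m_i+1} ∩ [−2, 2] = {-2, -1, 0} → 3 states.
Total: 3.

3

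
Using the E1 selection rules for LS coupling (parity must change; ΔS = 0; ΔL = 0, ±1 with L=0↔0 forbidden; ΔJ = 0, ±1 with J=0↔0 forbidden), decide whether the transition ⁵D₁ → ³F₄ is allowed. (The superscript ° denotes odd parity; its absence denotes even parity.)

Initial level: S=2, L=2, J=1, parity even. Final level: S=1, L=3, J=4, parity even.
Parity must change: even → even — ✗.
ΔS = 0: S: 2 → 1 — ✗.
ΔL = 0, ±1 (not L=0↔0): L: 2 → 3, ΔL = +1 — ✓.
ΔJ = 0, ±1 (not J=0↔0): J: 1 → 4, ΔJ = +3 — ✗.
Rule(s) violated: parity, ΔS, ΔJ.

forbidden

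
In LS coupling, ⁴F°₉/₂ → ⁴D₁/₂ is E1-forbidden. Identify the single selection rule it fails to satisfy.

the ΔJ = 0, ±1 rule

Parity must change: odd → even — passes.
ΔL = 0, ±1 (not L=0↔0): L: 3 → 2, ΔL = -1 — passes.
ΔS = 0: S: 3/2 → 3/2 — passes.
ΔJ = 0, ±1 (not J=0↔0): J: 9/2 → 1/2, ΔJ = -4 — fails.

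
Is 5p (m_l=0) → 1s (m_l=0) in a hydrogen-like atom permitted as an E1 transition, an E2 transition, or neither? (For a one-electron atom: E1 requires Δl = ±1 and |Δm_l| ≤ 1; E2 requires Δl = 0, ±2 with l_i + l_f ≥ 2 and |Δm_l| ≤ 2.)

E1

Δl = 0 − 1 = -1; l_i + l_f = 1.
Δm_l = +0.
E1 (Δl = ±1, |Δm_l| ≤ 1): satisfied.
E2 (Δl = 0,±2, l_i+l_f ≥ 2, |Δm_l| ≤ 2): not satisfied.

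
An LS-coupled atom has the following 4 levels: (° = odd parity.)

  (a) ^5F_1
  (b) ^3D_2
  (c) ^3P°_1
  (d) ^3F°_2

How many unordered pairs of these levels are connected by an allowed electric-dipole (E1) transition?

2

(a)–(b): forbidden (parity, ΔS).
(a)–(c): forbidden (ΔS, ΔL).
(a)–(d): forbidden (ΔS).
(b)–(c): allowed.
(b)–(d): allowed.
(c)–(d): forbidden (parity, ΔL).
Allowed pairs: 2 of 6.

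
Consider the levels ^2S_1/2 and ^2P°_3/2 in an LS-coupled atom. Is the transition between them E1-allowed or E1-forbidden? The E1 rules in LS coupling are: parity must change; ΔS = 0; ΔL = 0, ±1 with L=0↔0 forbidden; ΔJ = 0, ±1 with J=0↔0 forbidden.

Initial level: S=1/2, L=0, J=1/2, parity even. Final level: S=1/2, L=1, J=3/2, parity odd.
ΔJ = 0, ±1 (not J=0↔0): J: 1/2 → 3/2, ΔJ = +1 — satisfied.
Parity must change: even → odd — satisfied.
ΔL = 0, ±1 (not L=0↔0): L: 0 → 1, ΔL = +1 — satisfied.
ΔS = 0: S: 1/2 → 1/2 — satisfied.
All four E1 rules are satisfied.

allowed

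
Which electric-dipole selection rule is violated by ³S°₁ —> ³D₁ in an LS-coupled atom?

Initial level: S=1, L=0, J=1, parity odd. Final level: S=1, L=2, J=1, parity even.
Parity must change: odd → even — ok.
ΔS = 0: S: 1 → 1 — ok.
ΔL = 0, ±1 (not L=0↔0): L: 0 → 2, ΔL = +2 — fails.
ΔJ = 0, ±1 (not J=0↔0): J: 1 → 1, ΔJ = +0 — ok.

the ΔL = 0, ±1 rule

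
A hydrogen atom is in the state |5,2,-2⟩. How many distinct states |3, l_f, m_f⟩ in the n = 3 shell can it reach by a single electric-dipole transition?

1

E1 requires Δl = ±1, so l_f ∈ {1, 3}; with 0 ≤ l_f ≤ n_f−1 = 2, the allowed l_f values are {1}.
For l_f = 1: m_f ∈ {m_i−1, m_i, m_i+1} ∩ [−1, 1] = {-1} → 1 state.
Total: 1.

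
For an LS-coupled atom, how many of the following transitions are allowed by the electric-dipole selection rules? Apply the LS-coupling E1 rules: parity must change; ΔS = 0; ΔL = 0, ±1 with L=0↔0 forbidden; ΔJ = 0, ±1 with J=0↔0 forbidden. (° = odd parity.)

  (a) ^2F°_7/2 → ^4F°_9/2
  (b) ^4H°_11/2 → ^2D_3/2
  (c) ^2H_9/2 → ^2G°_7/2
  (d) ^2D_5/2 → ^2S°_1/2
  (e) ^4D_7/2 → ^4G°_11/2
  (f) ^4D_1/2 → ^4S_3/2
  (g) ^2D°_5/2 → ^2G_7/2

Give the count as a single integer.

1

(a) forbidden (parity, ΔS fail)
(b) forbidden (ΔS, ΔL, ΔJ fail)
(c) allowed
(d) forbidden (ΔL, ΔJ fail)
(e) forbidden (ΔL, ΔJ fail)
(f) forbidden (parity, ΔL fail)
(g) forbidden (ΔL fails)
Total allowed: 1 of 7.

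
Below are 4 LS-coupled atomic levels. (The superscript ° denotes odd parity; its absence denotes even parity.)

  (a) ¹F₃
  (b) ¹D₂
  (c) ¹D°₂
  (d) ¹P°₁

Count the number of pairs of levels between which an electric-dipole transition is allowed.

3

(a)–(b): forbidden (parity).
(a)–(c): allowed.
(a)–(d): forbidden (ΔL, ΔJ).
(b)–(c): allowed.
(b)–(d): allowed.
(c)–(d): forbidden (parity).
Allowed pairs: 3 of 6.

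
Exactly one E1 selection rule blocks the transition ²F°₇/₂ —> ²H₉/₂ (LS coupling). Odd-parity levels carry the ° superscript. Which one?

the ΔL = 0, ±1 rule

Parity must change: odd → even — passes.
ΔS = 0: S: 1/2 → 1/2 — passes.
ΔL = 0, ±1 (not L=0↔0): L: 3 → 5, ΔL = +2 — fails.
ΔJ = 0, ±1 (not J=0↔0): J: 7/2 → 9/2, ΔJ = +1 — passes.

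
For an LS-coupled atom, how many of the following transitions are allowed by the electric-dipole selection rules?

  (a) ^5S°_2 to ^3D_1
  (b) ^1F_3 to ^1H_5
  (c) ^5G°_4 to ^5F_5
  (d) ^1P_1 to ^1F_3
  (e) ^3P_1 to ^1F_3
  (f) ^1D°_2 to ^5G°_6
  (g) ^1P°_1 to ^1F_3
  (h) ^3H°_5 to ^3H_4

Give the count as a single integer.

(a) forbidden (ΔS, ΔL fail)
(b) forbidden (parity, ΔL, ΔJ fail)
(c) allowed
(d) forbidden (parity, ΔL, ΔJ fail)
(e) forbidden (parity, ΔS, ΔL, ΔJ fail)
(f) forbidden (parity, ΔS, ΔL, ΔJ fail)
(g) forbidden (ΔL, ΔJ fail)
(h) allowed
Total allowed: 2 of 8.

2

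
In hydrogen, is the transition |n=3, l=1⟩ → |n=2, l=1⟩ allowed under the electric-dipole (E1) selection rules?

l: 1 → 1 (Δl = +0). Δl = ±1 fails.
The transition is electric-dipole forbidden.

forbidden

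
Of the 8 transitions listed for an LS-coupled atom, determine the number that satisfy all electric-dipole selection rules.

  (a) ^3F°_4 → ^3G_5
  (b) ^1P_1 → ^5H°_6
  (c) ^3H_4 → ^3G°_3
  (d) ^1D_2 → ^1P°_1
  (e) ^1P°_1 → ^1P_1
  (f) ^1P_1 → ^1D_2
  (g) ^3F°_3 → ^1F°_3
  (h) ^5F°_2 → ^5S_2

4

(a) allowed
(b) forbidden (ΔS, ΔL, ΔJ fail)
(c) allowed
(d) allowed
(e) allowed
(f) forbidden (parity fails)
(g) forbidden (parity, ΔS fail)
(h) forbidden (ΔL fails)
Total allowed: 4 of 8.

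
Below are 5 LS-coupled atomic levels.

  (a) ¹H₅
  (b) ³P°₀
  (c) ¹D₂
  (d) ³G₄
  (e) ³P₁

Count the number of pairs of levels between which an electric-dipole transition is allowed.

(a)–(b): forbidden (ΔS, ΔL, ΔJ).
(a)–(c): forbidden (parity, ΔL, ΔJ).
(a)–(d): forbidden (parity, ΔS).
(a)–(e): forbidden (parity, ΔS, ΔL, ΔJ).
(b)–(c): forbidden (ΔS, ΔJ).
(b)–(d): forbidden (ΔL, ΔJ).
(b)–(e): allowed.
(c)–(d): forbidden (parity, ΔS, ΔL, ΔJ).
(c)–(e): forbidden (parity, ΔS).
(d)–(e): forbidden (parity, ΔL, ΔJ).
Allowed pairs: 1 of 10.

1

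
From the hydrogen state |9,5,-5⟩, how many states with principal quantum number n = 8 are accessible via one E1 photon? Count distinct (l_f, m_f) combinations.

E1 requires Δl = ±1, so l_f ∈ {4, 6}; with 0 ≤ l_f ≤ n_f−1 = 7, the allowed l_f values are {4, 6}.
For l_f = 4: m_f ∈ {m_i−1, m_i, m_i+1} ∩ [−4, 4] = {-4} → 1 state.
For l_f = 6: m_f ∈ {m_i−1, m_i, m_i+1} ∩ [−6, 6] = {-6, -5, -4} → 3 states.
Total: 4.

4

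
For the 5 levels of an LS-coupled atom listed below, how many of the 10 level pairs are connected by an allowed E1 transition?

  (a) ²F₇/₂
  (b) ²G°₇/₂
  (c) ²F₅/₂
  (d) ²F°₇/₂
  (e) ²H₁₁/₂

4

(a)–(b): allowed.
(a)–(c): forbidden (parity).
(a)–(d): allowed.
(a)–(e): forbidden (parity, ΔL, ΔJ).
(b)–(c): allowed.
(b)–(d): forbidden (parity).
(b)–(e): forbidden (ΔJ).
(c)–(d): allowed.
(c)–(e): forbidden (parity, ΔL, ΔJ).
(d)–(e): forbidden (ΔL, ΔJ).
Allowed pairs: 4 of 10.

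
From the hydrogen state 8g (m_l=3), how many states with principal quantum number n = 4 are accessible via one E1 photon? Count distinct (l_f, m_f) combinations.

E1 requires Δl = ±1, so l_f ∈ {3, 5}; with 0 ≤ l_f ≤ n_f−1 = 3, the allowed l_f values are {3}.
For l_f = 3: m_f ∈ {m_i−1, m_i, m_i+1} ∩ [−3, 3] = {2, 3} → 2 states.
Total: 2.

2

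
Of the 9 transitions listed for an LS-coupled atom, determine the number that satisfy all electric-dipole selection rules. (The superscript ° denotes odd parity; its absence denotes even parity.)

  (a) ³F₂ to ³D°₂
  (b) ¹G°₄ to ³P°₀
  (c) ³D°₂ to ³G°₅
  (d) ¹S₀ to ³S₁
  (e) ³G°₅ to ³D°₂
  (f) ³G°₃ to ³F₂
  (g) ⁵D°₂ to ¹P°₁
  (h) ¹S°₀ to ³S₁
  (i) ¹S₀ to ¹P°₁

(a) allowed
(b) forbidden (parity, ΔS, ΔL, ΔJ fail)
(c) forbidden (parity, ΔL, ΔJ fail)
(d) forbidden (parity, ΔS, ΔL fail)
(e) forbidden (parity, ΔL, ΔJ fail)
(f) allowed
(g) forbidden (parity, ΔS fail)
(h) forbidden (ΔS, ΔL fail)
(i) allowed
Total allowed: 3 of 9.

3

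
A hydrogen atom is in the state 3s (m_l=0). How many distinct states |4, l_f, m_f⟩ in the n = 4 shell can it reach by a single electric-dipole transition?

E1 requires Δl = ±1, so l_f ∈ {-1, 1}; with 0 ≤ l_f ≤ n_f−1 = 3, the allowed l_f values are {1}.
For l_f = 1: m_f ∈ {m_i−1, m_i, m_i+1} ∩ [−1, 1] = {-1, 0, 1} → 3 states.
Total: 3.

3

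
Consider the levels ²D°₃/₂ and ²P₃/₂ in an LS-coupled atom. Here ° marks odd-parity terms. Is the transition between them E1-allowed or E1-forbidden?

allowed

Initial level: S=1/2, L=2, J=3/2, parity odd. Final level: S=1/2, L=1, J=3/2, parity even.
Parity must change: odd → even — ok.
ΔS = 0: S: 1/2 → 1/2 — ok.
ΔL = 0, ±1 (not L=0↔0): L: 2 → 1, ΔL = -1 — ok.
ΔJ = 0, ±1 (not J=0↔0): J: 3/2 → 3/2, ΔJ = +0 — ok.
All four E1 rules are satisfied.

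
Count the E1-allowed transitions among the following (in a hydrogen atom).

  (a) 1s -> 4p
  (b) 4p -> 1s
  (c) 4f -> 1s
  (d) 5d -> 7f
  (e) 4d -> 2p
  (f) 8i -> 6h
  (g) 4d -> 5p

(a) allowed
(b) allowed
(c) forbidden — Δl = -3 (E1 requires Δl = ±1)
(d) allowed
(e) allowed
(f) allowed
(g) allowed
Total allowed: 6 of 7.

6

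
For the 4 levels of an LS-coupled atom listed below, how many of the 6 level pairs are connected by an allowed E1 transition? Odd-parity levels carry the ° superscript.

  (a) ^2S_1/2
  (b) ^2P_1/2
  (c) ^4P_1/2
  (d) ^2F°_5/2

(a)–(b): forbidden (parity).
(a)–(c): forbidden (parity, ΔS).
(a)–(d): forbidden (ΔL, ΔJ).
(b)–(c): forbidden (parity, ΔS).
(b)–(d): forbidden (ΔL, ΔJ).
(c)–(d): forbidden (ΔS, ΔL, ΔJ).
Allowed pairs: 0 of 6.

0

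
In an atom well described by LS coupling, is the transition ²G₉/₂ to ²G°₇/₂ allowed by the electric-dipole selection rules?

allowed

Parity must change: even → odd — satisfied.
ΔS = 0: S: 1/2 → 1/2 — satisfied.
ΔL = 0, ±1 (not L=0↔0): L: 4 → 4, ΔL = +0 — satisfied.
ΔJ = 0, ±1 (not J=0↔0): J: 9/2 → 7/2, ΔJ = -1 — satisfied.
All four E1 rules are satisfied.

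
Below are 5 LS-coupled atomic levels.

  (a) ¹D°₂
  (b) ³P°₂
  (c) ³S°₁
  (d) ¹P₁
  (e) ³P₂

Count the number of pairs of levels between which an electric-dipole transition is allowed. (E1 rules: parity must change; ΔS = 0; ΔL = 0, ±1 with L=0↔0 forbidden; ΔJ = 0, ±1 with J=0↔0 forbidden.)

(a)–(b): forbidden (parity, ΔS).
(a)–(c): forbidden (parity, ΔS, ΔL).
(a)–(d): allowed.
(a)–(e): forbidden (ΔS).
(b)–(c): forbidden (parity).
(b)–(d): forbidden (ΔS).
(b)–(e): allowed.
(c)–(d): forbidden (ΔS).
(c)–(e): allowed.
(d)–(e): forbidden (parity, ΔS).
Allowed pairs: 3 of 10.

3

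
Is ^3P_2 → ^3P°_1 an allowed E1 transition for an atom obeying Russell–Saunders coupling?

Reading off the term symbols: S 1→1, L 1→1, J 2→1, parity even→odd.
ΔJ = 0, ±1 (not J=0↔0): J: 2 → 1, ΔJ = -1 — ✓.
ΔL = 0, ±1 (not L=0↔0): L: 1 → 1, ΔL = +0 — ✓.
Parity must change: even → odd — ✓.
ΔS = 0: S: 1 → 1 — ✓.
All four E1 rules are satisfied.

allowed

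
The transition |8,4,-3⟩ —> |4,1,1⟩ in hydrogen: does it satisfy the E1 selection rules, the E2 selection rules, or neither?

Δl = 1 − 4 = -3; l_i + l_f = 5.
Δm_l = +4.
E1 (Δl = ±1, |Δm_l| ≤ 1): not satisfied.
E2 (Δl = 0,±2, l_i+l_f ≥ 2, |Δm_l| ≤ 2): not satisfied.

neither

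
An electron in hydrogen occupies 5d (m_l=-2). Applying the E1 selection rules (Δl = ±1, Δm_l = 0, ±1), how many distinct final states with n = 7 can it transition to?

4

E1 requires Δl = ±1, so l_f ∈ {1, 3}; with 0 ≤ l_f ≤ n_f−1 = 6, the allowed l_f values are {1, 3}.
For l_f = 1: m_f ∈ {m_i−1, m_i, m_i+1} ∩ [−1, 1] = {-1} → 1 state.
For l_f = 3: m_f ∈ {m_i−1, m_i, m_i+1} ∩ [−3, 3] = {-3, -2, -1} → 3 states.
Total: 4.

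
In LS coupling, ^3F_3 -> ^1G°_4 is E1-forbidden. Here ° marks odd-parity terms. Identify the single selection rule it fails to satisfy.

Parity must change: even → odd — ✓.
ΔS = 0: S: 1 → 0 — ✗.
ΔL = 0, ±1 (not L=0↔0): L: 3 → 4, ΔL = +1 — ✓.
ΔJ = 0, ±1 (not J=0↔0): J: 3 → 4, ΔJ = +1 — ✓.

the ΔS = 0 rule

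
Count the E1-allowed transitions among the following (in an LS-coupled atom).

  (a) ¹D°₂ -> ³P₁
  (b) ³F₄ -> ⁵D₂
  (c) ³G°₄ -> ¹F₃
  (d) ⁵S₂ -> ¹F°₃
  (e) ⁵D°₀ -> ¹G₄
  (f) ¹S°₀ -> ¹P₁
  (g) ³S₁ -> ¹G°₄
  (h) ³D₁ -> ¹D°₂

(a) forbidden (ΔS fails)
(b) forbidden (parity, ΔS, ΔJ fail)
(c) forbidden (ΔS fails)
(d) forbidden (ΔS, ΔL fail)
(e) forbidden (ΔS, ΔL, ΔJ fail)
(f) allowed
(g) forbidden (ΔS, ΔL, ΔJ fail)
(h) forbidden (ΔS fails)
Total allowed: 1 of 8.

1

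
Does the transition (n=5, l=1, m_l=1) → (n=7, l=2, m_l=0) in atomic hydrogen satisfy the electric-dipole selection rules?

l: 1 → 2 (Δl = +1). Δl = ±1 passes.
m_l: 1 → 0 (Δm_l = -1). |Δm_l| ≤ 1 passes.
All E1 selection rules are satisfied.

allowed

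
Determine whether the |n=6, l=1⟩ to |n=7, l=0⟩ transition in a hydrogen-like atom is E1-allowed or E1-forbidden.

Δl = 0 − 1 = -1; the E1 rule Δl = ±1 is passes.
All E1 selection rules are satisfied.

allowed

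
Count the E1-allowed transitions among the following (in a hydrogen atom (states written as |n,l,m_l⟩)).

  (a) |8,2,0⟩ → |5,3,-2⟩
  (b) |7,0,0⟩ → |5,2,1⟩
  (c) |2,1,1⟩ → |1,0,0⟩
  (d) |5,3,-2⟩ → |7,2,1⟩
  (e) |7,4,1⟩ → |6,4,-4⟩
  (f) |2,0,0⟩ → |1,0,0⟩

(a) forbidden — Δm_l = -2 (E1 requires Δm_l = 0, ±1)
(b) forbidden — Δl = +2 (E1 requires Δl = ±1)
(c) allowed
(d) forbidden — Δm_l = +3 (E1 requires Δm_l = 0, ±1)
(e) forbidden — Δl = +0 (E1 requires Δl = ±1); Δm_l = -5 (E1 requires Δm_l = 0, ±1)
(f) forbidden — Δl = +0 (E1 requires Δl = ±1)
Total allowed: 1 of 6.

1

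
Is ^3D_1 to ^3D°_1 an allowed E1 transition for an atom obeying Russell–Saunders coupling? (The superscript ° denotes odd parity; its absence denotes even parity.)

allowed

Parity must change: even → odd — ✓.
ΔS = 0: S: 1 → 1 — ✓.
ΔL = 0, ±1 (not L=0↔0): L: 2 → 2, ΔL = +0 — ✓.
ΔJ = 0, ±1 (not J=0↔0): J: 1 → 1, ΔJ = +0 — ✓.
All four E1 rules are satisfied.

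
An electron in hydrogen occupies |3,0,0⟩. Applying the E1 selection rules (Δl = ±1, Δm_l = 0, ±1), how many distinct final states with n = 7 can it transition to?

E1 requires Δl = ±1, so l_f ∈ {-1, 1}; with 0 ≤ l_f ≤ n_f−1 = 6, the allowed l_f values are {1}.
For l_f = 1: m_f ∈ {m_i−1, m_i, m_i+1} ∩ [−1, 1] = {-1, 0, 1} → 3 states.
Total: 3.

3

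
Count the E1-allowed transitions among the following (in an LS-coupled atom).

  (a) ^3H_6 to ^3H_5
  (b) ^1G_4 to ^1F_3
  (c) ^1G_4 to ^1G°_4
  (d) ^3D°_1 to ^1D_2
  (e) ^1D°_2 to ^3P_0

1

(a) forbidden (parity fails)
(b) forbidden (parity fails)
(c) allowed
(d) forbidden (ΔS fails)
(e) forbidden (ΔS, ΔJ fail)
Total allowed: 1 of 5.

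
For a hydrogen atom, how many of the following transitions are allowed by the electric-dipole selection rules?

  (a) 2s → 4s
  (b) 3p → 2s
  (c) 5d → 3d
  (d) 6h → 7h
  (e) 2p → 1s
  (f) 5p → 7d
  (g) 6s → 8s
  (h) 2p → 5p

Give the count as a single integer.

(a) forbidden — Δl = +0 (E1 requires Δl = ±1)
(b) allowed
(c) forbidden — Δl = +0 (E1 requires Δl = ±1)
(d) forbidden — Δl = +0 (E1 requires Δl = ±1)
(e) allowed
(f) allowed
(g) forbidden — Δl = +0 (E1 requires Δl = ±1)
(h) forbidden — Δl = +0 (E1 requires Δl = ±1)
Total allowed: 3 of 8.

3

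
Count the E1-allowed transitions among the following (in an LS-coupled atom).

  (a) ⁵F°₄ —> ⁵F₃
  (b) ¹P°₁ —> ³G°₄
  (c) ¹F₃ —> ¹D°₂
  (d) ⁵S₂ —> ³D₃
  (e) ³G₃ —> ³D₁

2

(a) allowed
(b) forbidden (parity, ΔS, ΔL, ΔJ fail)
(c) allowed
(d) forbidden (parity, ΔS, ΔL fail)
(e) forbidden (parity, ΔL, ΔJ fail)
Total allowed: 2 of 5.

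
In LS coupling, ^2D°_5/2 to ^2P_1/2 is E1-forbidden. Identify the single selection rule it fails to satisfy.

the ΔJ = 0, ±1 rule

Initial level: S=1/2, L=2, J=5/2, parity odd. Final level: S=1/2, L=1, J=1/2, parity even.
ΔL = 0, ±1 (not L=0↔0): L: 2 → 1, ΔL = -1 — ✓.
ΔJ = 0, ±1 (not J=0↔0): J: 5/2 → 1/2, ΔJ = -2 — ✗.
Parity must change: odd → even — ✓.
ΔS = 0: S: 1/2 → 1/2 — ✓.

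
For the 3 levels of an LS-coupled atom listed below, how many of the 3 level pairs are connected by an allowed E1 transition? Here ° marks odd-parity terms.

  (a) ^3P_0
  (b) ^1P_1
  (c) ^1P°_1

(a)–(b): forbidden (parity, ΔS).
(a)–(c): forbidden (ΔS).
(b)–(c): allowed.
Allowed pairs: 1 of 3.

1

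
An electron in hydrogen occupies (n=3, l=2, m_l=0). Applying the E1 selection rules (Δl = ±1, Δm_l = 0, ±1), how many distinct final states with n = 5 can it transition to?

6

E1 requires Δl = ±1, so l_f ∈ {1, 3}; with 0 ≤ l_f ≤ n_f−1 = 4, the allowed l_f values are {1, 3}.
For l_f = 1: m_f ∈ {m_i−1, m_i, m_i+1} ∩ [−1, 1] = {-1, 0, 1} → 3 states.
For l_f = 3: m_f ∈ {m_i−1, m_i, m_i+1} ∩ [−3, 3] = {-1, 0, 1} → 3 states.
Total: 6.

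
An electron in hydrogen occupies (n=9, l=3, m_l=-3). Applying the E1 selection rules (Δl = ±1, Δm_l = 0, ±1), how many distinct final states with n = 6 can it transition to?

E1 requires Δl = ±1, so l_f ∈ {2, 4}; with 0 ≤ l_f ≤ n_f−1 = 5, the allowed l_f values are {2, 4}.
For l_f = 2: m_f ∈ {m_i−1, m_i, m_i+1} ∩ [−2, 2] = {-2} → 1 state.
For l_f = 4: m_f ∈ {m_i−1, m_i, m_i+1} ∩ [−4, 4] = {-4, -3, -2} → 3 states.
Total: 4.

4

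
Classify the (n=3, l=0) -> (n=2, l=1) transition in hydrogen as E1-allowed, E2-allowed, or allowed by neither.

Δl = 1 − 0 = +1; l_i + l_f = 1.
E1 (Δl = ±1): satisfied.
E2 (Δl = 0,±2, l_i+l_f ≥ 2): not satisfied.

E1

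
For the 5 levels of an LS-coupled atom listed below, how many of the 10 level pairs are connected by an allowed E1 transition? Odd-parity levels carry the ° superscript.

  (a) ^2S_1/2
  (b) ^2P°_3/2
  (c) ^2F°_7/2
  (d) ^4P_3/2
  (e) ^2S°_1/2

(a)–(b): allowed.
(a)–(c): forbidden (ΔL, ΔJ).
(a)–(d): forbidden (parity, ΔS).
(a)–(e): forbidden (ΔL).
(b)–(c): forbidden (parity, ΔL, ΔJ).
(b)–(d): forbidden (ΔS).
(b)–(e): forbidden (parity).
(c)–(d): forbidden (ΔS, ΔL, ΔJ).
(c)–(e): forbidden (parity, ΔL, ΔJ).
(d)–(e): forbidden (ΔS).
Allowed pairs: 1 of 10.

1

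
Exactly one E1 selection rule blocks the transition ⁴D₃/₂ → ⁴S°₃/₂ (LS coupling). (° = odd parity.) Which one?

Reading off the term symbols: S 3/2→3/2, L 2→0, J 3/2→3/2, parity even→odd.
Parity must change: even → odd — ✓.
ΔL = 0, ±1 (not L=0↔0): L: 2 → 0, ΔL = -2 — ✗.
ΔJ = 0, ±1 (not J=0↔0): J: 3/2 → 3/2, ΔJ = +0 — ✓.
ΔS = 0: S: 3/2 → 3/2 — ✓.

the ΔL = 0, ±1 rule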